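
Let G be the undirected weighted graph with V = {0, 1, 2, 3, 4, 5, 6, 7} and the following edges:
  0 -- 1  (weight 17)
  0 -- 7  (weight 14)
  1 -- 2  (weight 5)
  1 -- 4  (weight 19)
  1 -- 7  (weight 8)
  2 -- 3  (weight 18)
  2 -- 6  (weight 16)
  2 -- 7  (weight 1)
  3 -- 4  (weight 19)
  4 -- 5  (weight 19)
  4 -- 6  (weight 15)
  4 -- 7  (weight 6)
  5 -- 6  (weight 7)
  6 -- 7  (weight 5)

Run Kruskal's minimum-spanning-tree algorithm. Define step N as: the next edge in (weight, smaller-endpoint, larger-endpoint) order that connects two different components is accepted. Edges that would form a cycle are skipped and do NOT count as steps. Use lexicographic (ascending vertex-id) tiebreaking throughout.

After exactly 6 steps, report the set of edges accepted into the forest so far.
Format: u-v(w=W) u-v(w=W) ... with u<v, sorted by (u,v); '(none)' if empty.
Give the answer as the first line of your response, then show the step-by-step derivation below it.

0-7(w=14) 1-2(w=5) 2-7(w=1) 4-7(w=6) 5-6(w=7) 6-7(w=5)

step 1: add edge 2-7 (w=1); MST = {2-7(w=1)}
step 2: add edge 1-2 (w=5); MST = {1-2(w=5) 2-7(w=1)}
step 3: add edge 6-7 (w=5); MST = {1-2(w=5) 2-7(w=1) 6-7(w=5)}
step 4: add edge 4-7 (w=6); MST = {1-2(w=5) 2-7(w=1) 4-7(w=6) 6-7(w=5)}
step 5: add edge 5-6 (w=7); MST = {1-2(w=5) 2-7(w=1) 4-7(w=6) 5-6(w=7) 6-7(w=5)}
step 6: add edge 0-7 (w=14); MST = {0-7(w=14) 1-2(w=5) 2-7(w=1) 4-7(w=6) 5-6(w=7) 6-7(w=5)}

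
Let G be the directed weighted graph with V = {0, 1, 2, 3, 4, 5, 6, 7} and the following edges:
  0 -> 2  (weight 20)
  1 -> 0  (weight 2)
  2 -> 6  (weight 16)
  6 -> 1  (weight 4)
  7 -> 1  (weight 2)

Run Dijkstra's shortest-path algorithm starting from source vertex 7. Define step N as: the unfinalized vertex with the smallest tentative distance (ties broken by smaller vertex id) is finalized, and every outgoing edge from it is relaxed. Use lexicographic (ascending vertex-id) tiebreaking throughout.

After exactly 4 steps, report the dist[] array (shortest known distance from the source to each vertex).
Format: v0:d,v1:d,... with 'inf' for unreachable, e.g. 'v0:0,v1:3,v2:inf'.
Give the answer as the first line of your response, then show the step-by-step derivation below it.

v0:4,v1:2,v2:24,v3:inf,v4:inf,v5:inf,v6:40,v7:0

step 1: dist = v0:inf,v1:2,v2:inf,v3:inf,v4:inf,v5:inf,v6:inf,v7:0
step 2: dist = v0:4,v1:2,v2:inf,v3:inf,v4:inf,v5:inf,v6:inf,v7:0
step 3: dist = v0:4,v1:2,v2:24,v3:inf,v4:inf,v5:inf,v6:inf,v7:0
step 4: dist = v0:4,v1:2,v2:24,v3:inf,v4:inf,v5:inf,v6:40,v7:0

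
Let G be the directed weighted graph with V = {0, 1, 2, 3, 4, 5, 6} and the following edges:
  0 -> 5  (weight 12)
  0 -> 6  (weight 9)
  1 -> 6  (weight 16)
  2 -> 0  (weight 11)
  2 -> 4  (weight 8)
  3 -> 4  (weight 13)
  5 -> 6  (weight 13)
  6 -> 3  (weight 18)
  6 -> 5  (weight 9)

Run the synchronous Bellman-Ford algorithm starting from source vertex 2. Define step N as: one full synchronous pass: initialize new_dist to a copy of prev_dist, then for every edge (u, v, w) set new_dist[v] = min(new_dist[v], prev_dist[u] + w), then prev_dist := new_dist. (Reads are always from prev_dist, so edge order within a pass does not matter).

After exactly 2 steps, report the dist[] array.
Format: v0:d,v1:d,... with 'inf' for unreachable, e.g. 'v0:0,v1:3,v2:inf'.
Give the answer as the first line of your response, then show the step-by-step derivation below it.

v0:11,v1:inf,v2:0,v3:inf,v4:8,v5:23,v6:20

step 1: dist = v0:11,v1:inf,v2:0,v3:inf,v4:8,v5:inf,v6:inf
step 2: dist = v0:11,v1:inf,v2:0,v3:inf,v4:8,v5:23,v6:20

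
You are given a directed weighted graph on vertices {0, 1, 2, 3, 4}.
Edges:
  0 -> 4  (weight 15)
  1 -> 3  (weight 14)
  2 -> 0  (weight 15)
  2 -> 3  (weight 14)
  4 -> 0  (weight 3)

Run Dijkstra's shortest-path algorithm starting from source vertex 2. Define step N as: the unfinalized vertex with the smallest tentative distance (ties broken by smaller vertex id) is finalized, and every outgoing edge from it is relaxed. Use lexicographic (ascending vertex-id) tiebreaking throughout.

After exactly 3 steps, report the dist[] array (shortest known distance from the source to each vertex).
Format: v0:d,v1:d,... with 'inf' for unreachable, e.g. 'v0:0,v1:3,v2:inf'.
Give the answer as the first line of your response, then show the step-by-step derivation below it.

v0:15,v1:inf,v2:0,v3:14,v4:30

step 1: dist = v0:15,v1:inf,v2:0,v3:14,v4:inf
step 2: dist = v0:15,v1:inf,v2:0,v3:14,v4:inf
step 3: dist = v0:15,v1:inf,v2:0,v3:14,v4:30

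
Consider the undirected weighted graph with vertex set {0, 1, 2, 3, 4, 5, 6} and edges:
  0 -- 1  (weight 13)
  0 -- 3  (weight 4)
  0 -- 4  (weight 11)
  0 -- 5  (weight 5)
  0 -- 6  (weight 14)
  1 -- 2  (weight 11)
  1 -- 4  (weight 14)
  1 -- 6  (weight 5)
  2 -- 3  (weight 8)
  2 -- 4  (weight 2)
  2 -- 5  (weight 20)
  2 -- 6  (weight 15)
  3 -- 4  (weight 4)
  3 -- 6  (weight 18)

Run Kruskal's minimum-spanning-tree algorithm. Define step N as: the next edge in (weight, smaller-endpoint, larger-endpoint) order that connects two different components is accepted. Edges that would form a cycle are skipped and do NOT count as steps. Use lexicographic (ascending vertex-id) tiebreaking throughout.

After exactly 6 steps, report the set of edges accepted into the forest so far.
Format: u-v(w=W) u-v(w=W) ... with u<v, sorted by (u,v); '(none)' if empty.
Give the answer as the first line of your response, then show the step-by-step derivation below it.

0-3(w=4) 0-5(w=5) 1-2(w=11) 1-6(w=5) 2-4(w=2) 3-4(w=4)

step 1: add edge 2-4 (w=2); MST = {2-4(w=2)}
step 2: add edge 0-3 (w=4); MST = {0-3(w=4) 2-4(w=2)}
step 3: add edge 3-4 (w=4); MST = {0-3(w=4) 2-4(w=2) 3-4(w=4)}
step 4: add edge 0-5 (w=5); MST = {0-3(w=4) 0-5(w=5) 2-4(w=2) 3-4(w=4)}
step 5: add edge 1-6 (w=5); MST = {0-3(w=4) 0-5(w=5) 1-6(w=5) 2-4(w=2) 3-4(w=4)}
step 6: add edge 1-2 (w=11); MST = {0-3(w=4) 0-5(w=5) 1-2(w=11) 1-6(w=5) 2-4(w=2) 3-4(w=4)}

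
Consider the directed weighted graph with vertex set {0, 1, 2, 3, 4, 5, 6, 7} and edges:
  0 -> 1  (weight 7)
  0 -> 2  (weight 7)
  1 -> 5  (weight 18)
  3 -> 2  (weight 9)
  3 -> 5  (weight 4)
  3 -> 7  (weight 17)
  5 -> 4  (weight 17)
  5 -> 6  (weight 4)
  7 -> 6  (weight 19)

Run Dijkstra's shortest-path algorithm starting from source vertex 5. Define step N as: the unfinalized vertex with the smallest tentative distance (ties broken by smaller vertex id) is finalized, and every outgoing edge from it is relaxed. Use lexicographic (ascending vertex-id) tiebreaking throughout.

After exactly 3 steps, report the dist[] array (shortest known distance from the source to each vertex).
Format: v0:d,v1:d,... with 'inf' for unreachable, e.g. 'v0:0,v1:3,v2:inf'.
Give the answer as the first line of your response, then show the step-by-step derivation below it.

v0:inf,v1:inf,v2:inf,v3:inf,v4:17,v5:0,v6:4,v7:inf

step 1: dist = v0:inf,v1:inf,v2:inf,v3:inf,v4:17,v5:0,v6:4,v7:inf
step 2: dist = v0:inf,v1:inf,v2:inf,v3:inf,v4:17,v5:0,v6:4,v7:inf
step 3: dist = v0:inf,v1:inf,v2:inf,v3:inf,v4:17,v5:0,v6:4,v7:inf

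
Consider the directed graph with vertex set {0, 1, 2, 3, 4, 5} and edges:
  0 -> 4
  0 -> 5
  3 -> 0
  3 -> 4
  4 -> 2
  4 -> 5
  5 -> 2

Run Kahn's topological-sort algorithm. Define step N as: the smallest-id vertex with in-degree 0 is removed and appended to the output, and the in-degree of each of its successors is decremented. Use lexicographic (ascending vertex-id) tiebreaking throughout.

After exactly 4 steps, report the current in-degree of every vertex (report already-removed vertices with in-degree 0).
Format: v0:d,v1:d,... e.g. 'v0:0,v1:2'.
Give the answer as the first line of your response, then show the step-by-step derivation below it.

v0:0,v1:0,v2:1,v3:0,v4:0,v5:0

step 1: output 1; order=[1]; indeg=(1,0,2,0,2,2)
step 2: output 3; order=[1,3]; indeg=(0,0,2,0,1,2)
step 3: output 0; order=[1,3,0]; indeg=(0,0,2,0,0,1)
step 4: output 4; order=[1,3,0,4]; indeg=(0,0,1,0,0,0)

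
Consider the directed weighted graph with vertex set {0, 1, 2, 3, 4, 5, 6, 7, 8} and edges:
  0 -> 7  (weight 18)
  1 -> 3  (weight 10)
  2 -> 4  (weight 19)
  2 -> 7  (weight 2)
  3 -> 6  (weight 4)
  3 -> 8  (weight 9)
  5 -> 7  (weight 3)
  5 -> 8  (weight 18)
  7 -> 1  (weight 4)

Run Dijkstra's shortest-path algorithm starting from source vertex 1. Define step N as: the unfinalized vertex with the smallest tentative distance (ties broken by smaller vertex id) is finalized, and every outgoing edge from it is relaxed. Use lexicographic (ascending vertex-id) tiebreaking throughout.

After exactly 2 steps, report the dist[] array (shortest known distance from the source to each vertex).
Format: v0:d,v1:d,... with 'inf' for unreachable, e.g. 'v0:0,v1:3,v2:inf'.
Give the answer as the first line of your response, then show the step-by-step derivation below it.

v0:inf,v1:0,v2:inf,v3:10,v4:inf,v5:inf,v6:14,v7:inf,v8:19

step 1: dist = v0:inf,v1:0,v2:inf,v3:10,v4:inf,v5:inf,v6:inf,v7:inf,v8:inf
step 2: dist = v0:inf,v1:0,v2:inf,v3:10,v4:inf,v5:inf,v6:14,v7:inf,v8:19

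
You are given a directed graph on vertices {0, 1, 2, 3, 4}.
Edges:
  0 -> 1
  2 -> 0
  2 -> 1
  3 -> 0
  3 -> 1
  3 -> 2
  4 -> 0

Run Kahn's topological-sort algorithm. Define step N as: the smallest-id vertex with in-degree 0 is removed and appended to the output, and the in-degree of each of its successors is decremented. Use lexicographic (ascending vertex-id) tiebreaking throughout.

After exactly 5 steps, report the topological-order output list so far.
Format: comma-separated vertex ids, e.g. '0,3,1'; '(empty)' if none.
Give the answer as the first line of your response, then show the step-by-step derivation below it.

3,2,4,0,1

step 1: output 3; order=[3]; indeg=(2,2,0,0,0)
step 2: output 2; order=[3,2]; indeg=(1,1,0,0,0)
step 3: output 4; order=[3,2,4]; indeg=(0,1,0,0,0)
step 4: output 0; order=[3,2,4,0]; indeg=(0,0,0,0,0)
step 5: output 1; order=[3,2,4,0,1]; indeg=(0,0,0,0,0)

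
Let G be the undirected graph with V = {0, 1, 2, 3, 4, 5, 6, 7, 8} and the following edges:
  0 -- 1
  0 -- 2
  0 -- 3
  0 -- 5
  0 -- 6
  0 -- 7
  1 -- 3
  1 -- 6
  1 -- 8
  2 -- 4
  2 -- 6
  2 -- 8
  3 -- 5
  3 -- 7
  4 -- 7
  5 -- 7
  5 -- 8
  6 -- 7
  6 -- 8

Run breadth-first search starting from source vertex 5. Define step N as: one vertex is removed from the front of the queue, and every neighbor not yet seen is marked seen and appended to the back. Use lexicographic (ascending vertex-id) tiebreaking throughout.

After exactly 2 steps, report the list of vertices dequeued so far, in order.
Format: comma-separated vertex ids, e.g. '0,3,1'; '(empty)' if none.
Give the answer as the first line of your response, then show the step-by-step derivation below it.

5,0

step 1: dequeue 5; queue=[0,3,7,8]; order=5
step 2: dequeue 0; queue=[3,7,8,1,2,6]; order=5,0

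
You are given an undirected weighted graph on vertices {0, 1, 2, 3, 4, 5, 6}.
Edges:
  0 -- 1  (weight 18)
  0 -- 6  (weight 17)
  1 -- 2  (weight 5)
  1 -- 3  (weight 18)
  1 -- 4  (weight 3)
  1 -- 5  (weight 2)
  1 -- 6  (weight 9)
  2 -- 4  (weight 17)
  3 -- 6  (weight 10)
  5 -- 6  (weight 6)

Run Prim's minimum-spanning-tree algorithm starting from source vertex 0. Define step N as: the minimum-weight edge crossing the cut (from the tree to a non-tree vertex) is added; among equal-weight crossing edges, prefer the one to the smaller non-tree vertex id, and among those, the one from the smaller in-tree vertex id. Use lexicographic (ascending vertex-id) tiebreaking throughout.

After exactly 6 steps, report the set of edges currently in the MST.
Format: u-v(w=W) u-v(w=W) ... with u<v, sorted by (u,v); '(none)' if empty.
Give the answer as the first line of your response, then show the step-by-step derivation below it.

0-6(w=17) 1-2(w=5) 1-4(w=3) 1-5(w=2) 3-6(w=10) 5-6(w=6)

step 1: add edge 0-6 (w=17); MST = {0-6(w=17)}
step 2: add edge 5-6 (w=6); MST = {0-6(w=17) 5-6(w=6)}
step 3: add edge 1-5 (w=2); MST = {0-6(w=17) 1-5(w=2) 5-6(w=6)}
step 4: add edge 1-4 (w=3); MST = {0-6(w=17) 1-4(w=3) 1-5(w=2) 5-6(w=6)}
step 5: add edge 1-2 (w=5); MST = {0-6(w=17) 1-2(w=5) 1-4(w=3) 1-5(w=2) 5-6(w=6)}
step 6: add edge 3-6 (w=10); MST = {0-6(w=17) 1-2(w=5) 1-4(w=3) 1-5(w=2) 3-6(w=10) 5-6(w=6)}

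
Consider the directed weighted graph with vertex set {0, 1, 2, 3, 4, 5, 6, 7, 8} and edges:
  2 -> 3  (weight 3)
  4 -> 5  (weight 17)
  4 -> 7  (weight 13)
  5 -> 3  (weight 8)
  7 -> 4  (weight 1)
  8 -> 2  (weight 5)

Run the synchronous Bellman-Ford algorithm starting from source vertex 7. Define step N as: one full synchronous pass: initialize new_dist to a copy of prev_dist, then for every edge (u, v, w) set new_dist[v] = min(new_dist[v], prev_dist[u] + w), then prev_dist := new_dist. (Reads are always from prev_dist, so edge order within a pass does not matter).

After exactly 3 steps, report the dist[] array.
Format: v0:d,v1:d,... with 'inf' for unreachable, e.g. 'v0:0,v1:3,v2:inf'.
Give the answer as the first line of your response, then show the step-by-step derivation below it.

v0:inf,v1:inf,v2:inf,v3:26,v4:1,v5:18,v6:inf,v7:0,v8:inf

step 1: dist = v0:inf,v1:inf,v2:inf,v3:inf,v4:1,v5:inf,v6:inf,v7:0,v8:inf
step 2: dist = v0:inf,v1:inf,v2:inf,v3:inf,v4:1,v5:18,v6:inf,v7:0,v8:inf
step 3: dist = v0:inf,v1:inf,v2:inf,v3:26,v4:1,v5:18,v6:inf,v7:0,v8:inf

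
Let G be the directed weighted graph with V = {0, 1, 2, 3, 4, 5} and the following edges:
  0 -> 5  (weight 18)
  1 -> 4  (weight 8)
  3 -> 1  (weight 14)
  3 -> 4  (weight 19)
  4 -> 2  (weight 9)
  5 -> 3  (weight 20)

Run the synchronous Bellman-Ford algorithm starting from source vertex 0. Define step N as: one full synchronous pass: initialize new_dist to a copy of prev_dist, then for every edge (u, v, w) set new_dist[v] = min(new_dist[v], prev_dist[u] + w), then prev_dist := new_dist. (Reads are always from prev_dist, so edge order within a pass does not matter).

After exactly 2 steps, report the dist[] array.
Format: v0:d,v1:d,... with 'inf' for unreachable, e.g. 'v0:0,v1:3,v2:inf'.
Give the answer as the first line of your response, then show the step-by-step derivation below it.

v0:0,v1:inf,v2:inf,v3:38,v4:inf,v5:18

step 1: dist = v0:0,v1:inf,v2:inf,v3:inf,v4:inf,v5:18
step 2: dist = v0:0,v1:inf,v2:inf,v3:38,v4:inf,v5:18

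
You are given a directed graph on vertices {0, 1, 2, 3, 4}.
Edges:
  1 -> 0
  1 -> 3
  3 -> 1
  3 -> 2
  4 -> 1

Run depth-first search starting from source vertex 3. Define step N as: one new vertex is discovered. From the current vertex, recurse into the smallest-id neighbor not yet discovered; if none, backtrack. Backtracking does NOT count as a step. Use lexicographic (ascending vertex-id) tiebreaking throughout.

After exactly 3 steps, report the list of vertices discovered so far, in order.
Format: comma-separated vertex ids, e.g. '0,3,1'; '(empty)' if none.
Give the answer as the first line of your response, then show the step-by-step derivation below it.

3,1,0

step 1: discover 3; path=3; order=3
step 2: discover 1; path=3>1; order=3,1
step 3: discover 0; path=3>1>0; order=3,1,0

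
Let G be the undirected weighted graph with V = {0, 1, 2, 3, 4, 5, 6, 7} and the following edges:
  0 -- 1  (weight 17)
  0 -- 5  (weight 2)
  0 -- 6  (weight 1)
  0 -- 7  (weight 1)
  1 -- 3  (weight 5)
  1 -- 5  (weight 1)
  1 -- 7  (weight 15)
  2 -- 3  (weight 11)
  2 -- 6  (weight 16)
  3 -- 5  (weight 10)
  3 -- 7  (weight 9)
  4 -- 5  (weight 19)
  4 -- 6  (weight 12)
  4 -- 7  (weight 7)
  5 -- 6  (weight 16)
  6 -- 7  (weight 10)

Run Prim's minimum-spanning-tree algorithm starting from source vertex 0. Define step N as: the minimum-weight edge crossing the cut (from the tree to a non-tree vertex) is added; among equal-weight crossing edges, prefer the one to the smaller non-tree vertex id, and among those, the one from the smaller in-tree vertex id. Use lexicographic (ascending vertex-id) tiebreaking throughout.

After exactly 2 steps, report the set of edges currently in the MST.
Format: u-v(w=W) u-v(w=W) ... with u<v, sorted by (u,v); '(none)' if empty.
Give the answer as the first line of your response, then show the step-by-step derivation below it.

0-6(w=1) 0-7(w=1)

step 1: add edge 0-6 (w=1); MST = {0-6(w=1)}
step 2: add edge 0-7 (w=1); MST = {0-6(w=1) 0-7(w=1)}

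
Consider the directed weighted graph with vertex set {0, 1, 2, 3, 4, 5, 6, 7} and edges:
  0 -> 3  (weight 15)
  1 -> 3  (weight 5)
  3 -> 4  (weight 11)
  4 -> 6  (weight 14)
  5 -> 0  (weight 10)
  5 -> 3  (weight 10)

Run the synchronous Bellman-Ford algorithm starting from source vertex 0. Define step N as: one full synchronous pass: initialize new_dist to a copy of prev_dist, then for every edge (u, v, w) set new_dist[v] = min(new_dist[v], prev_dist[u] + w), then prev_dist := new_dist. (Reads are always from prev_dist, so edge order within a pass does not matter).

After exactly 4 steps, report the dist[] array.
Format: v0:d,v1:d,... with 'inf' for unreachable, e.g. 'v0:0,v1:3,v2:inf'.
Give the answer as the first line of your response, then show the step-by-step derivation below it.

v0:0,v1:inf,v2:inf,v3:15,v4:26,v5:inf,v6:40,v7:inf

step 1: dist = v0:0,v1:inf,v2:inf,v3:15,v4:inf,v5:inf,v6:inf,v7:inf
step 2: dist = v0:0,v1:inf,v2:inf,v3:15,v4:26,v5:inf,v6:inf,v7:inf
step 3: dist = v0:0,v1:inf,v2:inf,v3:15,v4:26,v5:inf,v6:40,v7:inf
step 4: dist = v0:0,v1:inf,v2:inf,v3:15,v4:26,v5:inf,v6:40,v7:inf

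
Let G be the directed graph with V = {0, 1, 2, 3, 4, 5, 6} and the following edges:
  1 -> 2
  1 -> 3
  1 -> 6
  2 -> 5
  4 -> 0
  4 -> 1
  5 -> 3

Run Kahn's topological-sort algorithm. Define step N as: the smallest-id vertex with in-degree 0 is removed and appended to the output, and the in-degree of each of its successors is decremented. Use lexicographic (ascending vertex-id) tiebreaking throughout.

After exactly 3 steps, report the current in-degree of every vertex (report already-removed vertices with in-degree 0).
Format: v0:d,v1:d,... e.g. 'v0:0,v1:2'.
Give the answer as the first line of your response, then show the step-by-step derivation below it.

v0:0,v1:0,v2:0,v3:1,v4:0,v5:1,v6:0

step 1: output 4; order=[4]; indeg=(0,0,1,2,0,1,1)
step 2: output 0; order=[4,0]; indeg=(0,0,1,2,0,1,1)
step 3: output 1; order=[4,0,1]; indeg=(0,0,0,1,0,1,0)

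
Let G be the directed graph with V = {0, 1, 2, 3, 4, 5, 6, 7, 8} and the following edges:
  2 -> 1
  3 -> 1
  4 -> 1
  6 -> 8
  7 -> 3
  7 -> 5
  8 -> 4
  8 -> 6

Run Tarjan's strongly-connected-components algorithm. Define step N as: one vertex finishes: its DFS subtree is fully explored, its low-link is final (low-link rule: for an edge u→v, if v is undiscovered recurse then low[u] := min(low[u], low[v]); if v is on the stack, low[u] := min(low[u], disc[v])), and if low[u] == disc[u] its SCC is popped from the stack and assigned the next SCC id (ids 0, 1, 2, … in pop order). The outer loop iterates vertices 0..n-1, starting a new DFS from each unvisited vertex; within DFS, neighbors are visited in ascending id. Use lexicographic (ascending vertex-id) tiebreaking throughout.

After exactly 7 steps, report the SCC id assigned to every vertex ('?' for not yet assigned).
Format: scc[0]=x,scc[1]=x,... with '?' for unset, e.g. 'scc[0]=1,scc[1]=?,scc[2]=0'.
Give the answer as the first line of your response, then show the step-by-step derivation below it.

scc[0]=0,scc[1]=1,scc[2]=2,scc[3]=3,scc[4]=4,scc[5]=5,scc[6]=?,scc[7]=?,scc[8]=?

step 1: low=(low[0]=0,low[1]=?,low[2]=?,low[3]=?,low[4]=?,low[5]=?,low[6]=?,low[7]=?,low[8]=?); scc=(scc[0]=0,scc[1]=?,scc[2]=?,scc[3]=?,scc[4]=?,scc[5]=?,scc[6]=?,scc[7]=?,scc[8]=?)
step 2: low=(low[0]=0,low[1]=1,low[2]=?,low[3]=?,low[4]=?,low[5]=?,low[6]=?,low[7]=?,low[8]=?); scc=(scc[0]=0,scc[1]=1,scc[2]=?,scc[3]=?,scc[4]=?,scc[5]=?,scc[6]=?,scc[7]=?,scc[8]=?)
step 3: low=(low[0]=0,low[1]=1,low[2]=2,low[3]=?,low[4]=?,low[5]=?,low[6]=?,low[7]=?,low[8]=?); scc=(scc[0]=0,scc[1]=1,scc[2]=2,scc[3]=?,scc[4]=?,scc[5]=?,scc[6]=?,scc[7]=?,scc[8]=?)
step 4: low=(low[0]=0,low[1]=1,low[2]=2,low[3]=3,low[4]=?,low[5]=?,low[6]=?,low[7]=?,low[8]=?); scc=(scc[0]=0,scc[1]=1,scc[2]=2,scc[3]=3,scc[4]=?,scc[5]=?,scc[6]=?,scc[7]=?,scc[8]=?)
step 5: low=(low[0]=0,low[1]=1,low[2]=2,low[3]=3,low[4]=4,low[5]=?,low[6]=?,low[7]=?,low[8]=?); scc=(scc[0]=0,scc[1]=1,scc[2]=2,scc[3]=3,scc[4]=4,scc[5]=?,scc[6]=?,scc[7]=?,scc[8]=?)
step 6: low=(low[0]=0,low[1]=1,low[2]=2,low[3]=3,low[4]=4,low[5]=5,low[6]=?,low[7]=?,low[8]=?); scc=(scc[0]=0,scc[1]=1,scc[2]=2,scc[3]=3,scc[4]=4,scc[5]=5,scc[6]=?,scc[7]=?,scc[8]=?)
step 7: low=(low[0]=0,low[1]=1,low[2]=2,low[3]=3,low[4]=4,low[5]=5,low[6]=6,low[7]=?,low[8]=6); scc=(scc[0]=0,scc[1]=1,scc[2]=2,scc[3]=3,scc[4]=4,scc[5]=5,scc[6]=?,scc[7]=?,scc[8]=?)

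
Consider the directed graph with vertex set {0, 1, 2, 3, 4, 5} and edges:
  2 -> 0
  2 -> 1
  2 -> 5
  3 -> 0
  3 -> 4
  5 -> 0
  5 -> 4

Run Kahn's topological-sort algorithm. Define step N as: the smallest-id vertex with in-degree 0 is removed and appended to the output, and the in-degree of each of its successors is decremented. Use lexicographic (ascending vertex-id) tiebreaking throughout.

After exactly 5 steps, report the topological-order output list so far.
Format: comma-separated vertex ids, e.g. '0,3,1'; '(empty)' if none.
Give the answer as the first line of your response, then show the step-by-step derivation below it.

2,1,3,5,0

step 1: output 2; order=[2]; indeg=(2,0,0,0,2,0)
step 2: output 1; order=[2,1]; indeg=(2,0,0,0,2,0)
step 3: output 3; order=[2,1,3]; indeg=(1,0,0,0,1,0)
step 4: output 5; order=[2,1,3,5]; indeg=(0,0,0,0,0,0)
step 5: output 0; order=[2,1,3,5,0]; indeg=(0,0,0,0,0,0)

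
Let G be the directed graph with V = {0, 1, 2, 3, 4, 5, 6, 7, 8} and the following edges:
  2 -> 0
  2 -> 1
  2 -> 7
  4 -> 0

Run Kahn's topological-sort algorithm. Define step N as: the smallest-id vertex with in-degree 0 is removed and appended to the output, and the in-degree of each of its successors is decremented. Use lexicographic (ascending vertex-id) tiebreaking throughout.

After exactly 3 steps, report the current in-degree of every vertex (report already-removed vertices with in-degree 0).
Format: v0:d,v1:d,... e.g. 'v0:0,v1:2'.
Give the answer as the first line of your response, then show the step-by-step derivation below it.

v0:1,v1:0,v2:0,v3:0,v4:0,v5:0,v6:0,v7:0,v8:0

step 1: output 2; order=[2]; indeg=(1,0,0,0,0,0,0,0,0)
step 2: output 1; order=[2,1]; indeg=(1,0,0,0,0,0,0,0,0)
step 3: output 3; order=[2,1,3]; indeg=(1,0,0,0,0,0,0,0,0)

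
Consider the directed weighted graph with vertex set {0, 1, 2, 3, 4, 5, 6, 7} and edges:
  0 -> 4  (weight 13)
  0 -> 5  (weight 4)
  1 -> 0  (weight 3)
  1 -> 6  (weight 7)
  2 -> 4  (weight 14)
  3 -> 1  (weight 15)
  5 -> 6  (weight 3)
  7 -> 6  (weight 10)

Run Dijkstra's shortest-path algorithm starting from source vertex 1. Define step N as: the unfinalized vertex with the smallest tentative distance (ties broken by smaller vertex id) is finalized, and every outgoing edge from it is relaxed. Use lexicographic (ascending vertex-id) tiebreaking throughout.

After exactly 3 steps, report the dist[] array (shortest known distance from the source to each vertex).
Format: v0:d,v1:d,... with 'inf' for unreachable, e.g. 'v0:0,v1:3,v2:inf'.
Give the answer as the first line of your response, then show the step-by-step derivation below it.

v0:3,v1:0,v2:inf,v3:inf,v4:16,v5:7,v6:7,v7:inf

step 1: dist = v0:3,v1:0,v2:inf,v3:inf,v4:inf,v5:inf,v6:7,v7:inf
step 2: dist = v0:3,v1:0,v2:inf,v3:inf,v4:16,v5:7,v6:7,v7:inf
step 3: dist = v0:3,v1:0,v2:inf,v3:inf,v4:16,v5:7,v6:7,v7:inf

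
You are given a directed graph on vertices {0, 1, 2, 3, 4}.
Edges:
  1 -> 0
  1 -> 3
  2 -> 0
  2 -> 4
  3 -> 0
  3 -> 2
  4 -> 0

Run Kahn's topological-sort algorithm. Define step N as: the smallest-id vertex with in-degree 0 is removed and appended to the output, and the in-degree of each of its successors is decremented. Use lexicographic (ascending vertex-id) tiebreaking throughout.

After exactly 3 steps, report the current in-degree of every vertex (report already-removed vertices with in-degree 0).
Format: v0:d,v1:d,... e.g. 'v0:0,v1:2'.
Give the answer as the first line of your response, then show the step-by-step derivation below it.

v0:1,v1:0,v2:0,v3:0,v4:0

step 1: output 1; order=[1]; indeg=(3,0,1,0,1)
step 2: output 3; order=[1,3]; indeg=(2,0,0,0,1)
step 3: output 2; order=[1,3,2]; indeg=(1,0,0,0,0)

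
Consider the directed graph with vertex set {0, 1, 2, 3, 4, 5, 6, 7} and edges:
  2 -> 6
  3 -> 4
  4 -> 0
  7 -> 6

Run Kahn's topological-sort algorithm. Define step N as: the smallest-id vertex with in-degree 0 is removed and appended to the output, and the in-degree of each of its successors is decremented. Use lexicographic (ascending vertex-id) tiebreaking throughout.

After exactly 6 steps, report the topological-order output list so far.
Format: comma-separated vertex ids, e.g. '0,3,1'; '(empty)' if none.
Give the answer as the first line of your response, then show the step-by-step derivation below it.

1,2,3,4,0,5

step 1: output 1; order=[1]; indeg=(1,0,0,0,1,0,2,0)
step 2: output 2; order=[1,2]; indeg=(1,0,0,0,1,0,1,0)
step 3: output 3; order=[1,2,3]; indeg=(1,0,0,0,0,0,1,0)
step 4: output 4; order=[1,2,3,4]; indeg=(0,0,0,0,0,0,1,0)
step 5: output 0; order=[1,2,3,4,0]; indeg=(0,0,0,0,0,0,1,0)
step 6: output 5; order=[1,2,3,4,0,5]; indeg=(0,0,0,0,0,0,1,0)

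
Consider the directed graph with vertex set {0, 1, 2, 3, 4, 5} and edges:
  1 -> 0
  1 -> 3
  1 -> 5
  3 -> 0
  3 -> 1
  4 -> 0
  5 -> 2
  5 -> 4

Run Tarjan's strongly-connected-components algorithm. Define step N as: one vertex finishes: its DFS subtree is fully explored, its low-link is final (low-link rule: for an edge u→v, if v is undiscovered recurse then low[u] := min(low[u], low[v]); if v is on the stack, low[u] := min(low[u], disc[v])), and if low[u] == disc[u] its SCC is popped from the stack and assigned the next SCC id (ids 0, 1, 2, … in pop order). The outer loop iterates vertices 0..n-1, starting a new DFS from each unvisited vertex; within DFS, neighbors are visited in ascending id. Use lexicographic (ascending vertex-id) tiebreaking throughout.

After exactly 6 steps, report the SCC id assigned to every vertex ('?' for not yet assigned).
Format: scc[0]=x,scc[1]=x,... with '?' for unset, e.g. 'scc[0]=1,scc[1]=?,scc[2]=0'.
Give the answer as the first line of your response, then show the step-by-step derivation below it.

scc[0]=0,scc[1]=4,scc[2]=1,scc[3]=4,scc[4]=2,scc[5]=3

step 1: low=(low[0]=0,low[1]=?,low[2]=?,low[3]=?,low[4]=?,low[5]=?); scc=(scc[0]=0,scc[1]=?,scc[2]=?,scc[3]=?,scc[4]=?,scc[5]=?)
step 2: low=(low[0]=0,low[1]=1,low[2]=?,low[3]=1,low[4]=?,low[5]=?); scc=(scc[0]=0,scc[1]=?,scc[2]=?,scc[3]=?,scc[4]=?,scc[5]=?)
step 3: low=(low[0]=0,low[1]=1,low[2]=4,low[3]=1,low[4]=?,low[5]=3); scc=(scc[0]=0,scc[1]=?,scc[2]=1,scc[3]=?,scc[4]=?,scc[5]=?)
step 4: low=(low[0]=0,low[1]=1,low[2]=4,low[3]=1,low[4]=5,low[5]=3); scc=(scc[0]=0,scc[1]=?,scc[2]=1,scc[3]=?,scc[4]=2,scc[5]=?)
step 5: low=(low[0]=0,low[1]=1,low[2]=4,low[3]=1,low[4]=5,low[5]=3); scc=(scc[0]=0,scc[1]=?,scc[2]=1,scc[3]=?,scc[4]=2,scc[5]=3)
step 6: low=(low[0]=0,low[1]=1,low[2]=4,low[3]=1,low[4]=5,low[5]=3); scc=(scc[0]=0,scc[1]=4,scc[2]=1,scc[3]=4,scc[4]=2,scc[5]=3)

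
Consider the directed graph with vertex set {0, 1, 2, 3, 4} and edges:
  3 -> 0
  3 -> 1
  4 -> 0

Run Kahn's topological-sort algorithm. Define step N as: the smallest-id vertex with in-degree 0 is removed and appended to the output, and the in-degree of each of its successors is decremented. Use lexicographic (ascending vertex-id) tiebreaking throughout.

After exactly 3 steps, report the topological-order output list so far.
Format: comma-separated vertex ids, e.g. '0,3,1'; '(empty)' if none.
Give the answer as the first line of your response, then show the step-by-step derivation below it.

2,3,1

step 1: output 2; order=[2]; indeg=(2,1,0,0,0)
step 2: output 3; order=[2,3]; indeg=(1,0,0,0,0)
step 3: output 1; order=[2,3,1]; indeg=(1,0,0,0,0)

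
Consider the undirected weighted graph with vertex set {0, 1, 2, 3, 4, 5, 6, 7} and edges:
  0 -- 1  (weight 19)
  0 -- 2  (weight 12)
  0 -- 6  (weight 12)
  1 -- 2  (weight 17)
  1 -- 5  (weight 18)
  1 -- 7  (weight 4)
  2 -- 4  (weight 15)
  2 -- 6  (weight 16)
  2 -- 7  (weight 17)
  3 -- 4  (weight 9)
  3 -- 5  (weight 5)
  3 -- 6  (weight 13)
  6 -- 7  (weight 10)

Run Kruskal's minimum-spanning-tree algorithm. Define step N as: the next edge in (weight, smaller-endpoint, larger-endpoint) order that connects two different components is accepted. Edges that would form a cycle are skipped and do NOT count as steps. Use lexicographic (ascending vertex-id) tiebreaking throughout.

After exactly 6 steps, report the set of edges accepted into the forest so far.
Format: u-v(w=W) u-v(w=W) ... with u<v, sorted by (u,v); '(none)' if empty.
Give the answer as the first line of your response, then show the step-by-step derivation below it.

0-2(w=12) 0-6(w=12) 1-7(w=4) 3-4(w=9) 3-5(w=5) 6-7(w=10)

step 1: add edge 1-7 (w=4); MST = {1-7(w=4)}
step 2: add edge 3-5 (w=5); MST = {1-7(w=4) 3-5(w=5)}
step 3: add edge 3-4 (w=9); MST = {1-7(w=4) 3-4(w=9) 3-5(w=5)}
step 4: add edge 6-7 (w=10); MST = {1-7(w=4) 3-4(w=9) 3-5(w=5) 6-7(w=10)}
step 5: add edge 0-2 (w=12); MST = {0-2(w=12) 1-7(w=4) 3-4(w=9) 3-5(w=5) 6-7(w=10)}
step 6: add edge 0-6 (w=12); MST = {0-2(w=12) 0-6(w=12) 1-7(w=4) 3-4(w=9) 3-5(w=5) 6-7(w=10)}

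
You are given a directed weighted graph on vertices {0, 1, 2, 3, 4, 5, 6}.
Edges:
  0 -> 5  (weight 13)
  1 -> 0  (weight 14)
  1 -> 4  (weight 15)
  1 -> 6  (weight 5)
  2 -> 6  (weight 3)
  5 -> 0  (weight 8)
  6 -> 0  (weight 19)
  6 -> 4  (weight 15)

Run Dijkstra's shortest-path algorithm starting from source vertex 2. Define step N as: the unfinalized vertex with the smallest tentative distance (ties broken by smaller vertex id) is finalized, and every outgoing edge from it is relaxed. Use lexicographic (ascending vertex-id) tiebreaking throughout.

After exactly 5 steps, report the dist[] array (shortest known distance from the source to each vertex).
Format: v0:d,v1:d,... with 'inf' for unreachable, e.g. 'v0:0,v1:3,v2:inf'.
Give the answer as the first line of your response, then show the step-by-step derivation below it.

v0:22,v1:inf,v2:0,v3:inf,v4:18,v5:35,v6:3

step 1: dist = v0:inf,v1:inf,v2:0,v3:inf,v4:inf,v5:inf,v6:3
step 2: dist = v0:22,v1:inf,v2:0,v3:inf,v4:18,v5:inf,v6:3
step 3: dist = v0:22,v1:inf,v2:0,v3:inf,v4:18,v5:inf,v6:3
step 4: dist = v0:22,v1:inf,v2:0,v3:inf,v4:18,v5:35,v6:3
step 5: dist = v0:22,v1:inf,v2:0,v3:inf,v4:18,v5:35,v6:3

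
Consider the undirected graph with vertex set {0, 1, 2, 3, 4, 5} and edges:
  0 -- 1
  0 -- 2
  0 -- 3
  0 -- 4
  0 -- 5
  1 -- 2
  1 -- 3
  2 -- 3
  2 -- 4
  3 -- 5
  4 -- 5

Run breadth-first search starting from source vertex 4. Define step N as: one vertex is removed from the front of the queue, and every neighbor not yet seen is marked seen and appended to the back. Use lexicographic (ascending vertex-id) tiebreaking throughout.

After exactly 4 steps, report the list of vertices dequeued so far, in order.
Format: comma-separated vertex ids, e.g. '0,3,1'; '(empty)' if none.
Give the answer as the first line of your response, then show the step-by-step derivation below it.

4,0,2,5

step 1: dequeue 4; queue=[0,2,5]; order=4
step 2: dequeue 0; queue=[2,5,1,3]; order=4,0
step 3: dequeue 2; queue=[5,1,3]; order=4,0,2
step 4: dequeue 5; queue=[1,3]; order=4,0,2,5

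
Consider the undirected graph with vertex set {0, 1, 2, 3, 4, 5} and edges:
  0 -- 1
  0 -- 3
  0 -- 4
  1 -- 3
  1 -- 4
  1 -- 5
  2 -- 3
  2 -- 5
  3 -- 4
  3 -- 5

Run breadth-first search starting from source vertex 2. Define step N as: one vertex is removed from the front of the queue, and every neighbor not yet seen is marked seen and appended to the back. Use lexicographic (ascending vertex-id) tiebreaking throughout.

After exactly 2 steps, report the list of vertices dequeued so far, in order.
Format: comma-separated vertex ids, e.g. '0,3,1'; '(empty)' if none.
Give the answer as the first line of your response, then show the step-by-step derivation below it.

2,3

step 1: dequeue 2; queue=[3,5]; order=2
step 2: dequeue 3; queue=[5,0,1,4]; order=2,3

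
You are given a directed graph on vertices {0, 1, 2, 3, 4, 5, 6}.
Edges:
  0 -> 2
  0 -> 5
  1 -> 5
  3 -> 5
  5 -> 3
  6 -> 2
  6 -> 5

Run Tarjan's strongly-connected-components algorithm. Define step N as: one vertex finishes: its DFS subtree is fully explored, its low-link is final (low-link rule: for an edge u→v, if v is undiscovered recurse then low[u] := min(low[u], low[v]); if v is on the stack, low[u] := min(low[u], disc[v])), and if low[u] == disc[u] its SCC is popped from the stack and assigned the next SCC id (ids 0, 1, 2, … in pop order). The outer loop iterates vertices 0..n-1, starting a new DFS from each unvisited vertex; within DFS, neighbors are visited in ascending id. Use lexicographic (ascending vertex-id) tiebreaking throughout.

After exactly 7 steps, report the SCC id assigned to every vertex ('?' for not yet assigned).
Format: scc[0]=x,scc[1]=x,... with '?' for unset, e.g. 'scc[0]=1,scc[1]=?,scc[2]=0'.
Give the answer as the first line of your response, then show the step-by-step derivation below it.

scc[0]=2,scc[1]=3,scc[2]=0,scc[3]=1,scc[4]=4,scc[5]=1,scc[6]=5

step 1: low=(low[0]=0,low[1]=?,low[2]=1,low[3]=?,low[4]=?,low[5]=?,low[6]=?); scc=(scc[0]=?,scc[1]=?,scc[2]=0,scc[3]=?,scc[4]=?,scc[5]=?,scc[6]=?)
step 2: low=(low[0]=0,low[1]=?,low[2]=1,low[3]=2,low[4]=?,low[5]=2,low[6]=?); scc=(scc[0]=?,scc[1]=?,scc[2]=0,scc[3]=?,scc[4]=?,scc[5]=?,scc[6]=?)
step 3: low=(low[0]=0,low[1]=?,low[2]=1,low[3]=2,low[4]=?,low[5]=2,low[6]=?); scc=(scc[0]=?,scc[1]=?,scc[2]=0,scc[3]=1,scc[4]=?,scc[5]=1,scc[6]=?)
step 4: low=(low[0]=0,low[1]=?,low[2]=1,low[3]=2,low[4]=?,low[5]=2,low[6]=?); scc=(scc[0]=2,scc[1]=?,scc[2]=0,scc[3]=1,scc[4]=?,scc[5]=1,scc[6]=?)
step 5: low=(low[0]=0,low[1]=4,low[2]=1,low[3]=2,low[4]=?,low[5]=2,low[6]=?); scc=(scc[0]=2,scc[1]=3,scc[2]=0,scc[3]=1,scc[4]=?,scc[5]=1,scc[6]=?)
step 6: low=(low[0]=0,low[1]=4,low[2]=1,low[3]=2,low[4]=5,low[5]=2,low[6]=?); scc=(scc[0]=2,scc[1]=3,scc[2]=0,scc[3]=1,scc[4]=4,scc[5]=1,scc[6]=?)
step 7: low=(low[0]=0,low[1]=4,low[2]=1,low[3]=2,low[4]=5,low[5]=2,low[6]=6); scc=(scc[0]=2,scc[1]=3,scc[2]=0,scc[3]=1,scc[4]=4,scc[5]=1,scc[6]=5)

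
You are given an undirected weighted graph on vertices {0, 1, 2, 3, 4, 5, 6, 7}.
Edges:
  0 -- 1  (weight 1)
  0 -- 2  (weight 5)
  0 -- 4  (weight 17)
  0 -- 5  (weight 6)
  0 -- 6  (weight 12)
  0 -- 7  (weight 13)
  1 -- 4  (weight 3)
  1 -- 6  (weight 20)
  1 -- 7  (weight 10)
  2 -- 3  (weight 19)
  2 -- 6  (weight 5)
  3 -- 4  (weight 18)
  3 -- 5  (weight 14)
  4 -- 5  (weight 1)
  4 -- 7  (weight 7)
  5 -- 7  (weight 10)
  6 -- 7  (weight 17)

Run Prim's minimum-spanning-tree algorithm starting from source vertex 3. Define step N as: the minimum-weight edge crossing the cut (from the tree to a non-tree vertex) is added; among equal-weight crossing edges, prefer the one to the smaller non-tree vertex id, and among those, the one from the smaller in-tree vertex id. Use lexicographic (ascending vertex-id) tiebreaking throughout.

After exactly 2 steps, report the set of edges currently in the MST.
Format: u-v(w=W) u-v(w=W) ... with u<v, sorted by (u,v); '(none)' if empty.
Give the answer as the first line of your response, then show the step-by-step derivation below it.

3-5(w=14) 4-5(w=1)

step 1: add edge 3-5 (w=14); MST = {3-5(w=14)}
step 2: add edge 4-5 (w=1); MST = {3-5(w=14) 4-5(w=1)}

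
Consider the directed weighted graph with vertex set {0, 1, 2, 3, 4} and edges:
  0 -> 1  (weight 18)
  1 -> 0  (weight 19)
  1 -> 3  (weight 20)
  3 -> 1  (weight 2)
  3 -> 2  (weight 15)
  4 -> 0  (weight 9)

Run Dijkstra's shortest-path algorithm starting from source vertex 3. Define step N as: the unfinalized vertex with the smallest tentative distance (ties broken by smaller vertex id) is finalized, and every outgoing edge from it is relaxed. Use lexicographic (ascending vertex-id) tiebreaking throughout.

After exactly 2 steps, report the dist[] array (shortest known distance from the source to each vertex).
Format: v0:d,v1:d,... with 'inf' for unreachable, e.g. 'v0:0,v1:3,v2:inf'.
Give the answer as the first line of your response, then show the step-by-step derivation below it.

v0:21,v1:2,v2:15,v3:0,v4:inf

step 1: dist = v0:inf,v1:2,v2:15,v3:0,v4:inf
step 2: dist = v0:21,v1:2,v2:15,v3:0,v4:inf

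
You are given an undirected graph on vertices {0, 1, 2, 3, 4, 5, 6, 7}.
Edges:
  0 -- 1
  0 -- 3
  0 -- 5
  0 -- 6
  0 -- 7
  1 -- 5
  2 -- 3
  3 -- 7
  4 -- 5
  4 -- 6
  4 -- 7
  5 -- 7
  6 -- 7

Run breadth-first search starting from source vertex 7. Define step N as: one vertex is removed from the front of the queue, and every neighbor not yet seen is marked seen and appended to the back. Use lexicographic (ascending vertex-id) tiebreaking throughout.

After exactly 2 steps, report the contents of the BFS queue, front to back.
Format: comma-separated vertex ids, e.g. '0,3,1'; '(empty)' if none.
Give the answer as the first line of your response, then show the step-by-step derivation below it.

3,4,5,6,1

step 1: dequeue 7; queue=[0,3,4,5,6]; order=7
step 2: dequeue 0; queue=[3,4,5,6,1]; order=7,0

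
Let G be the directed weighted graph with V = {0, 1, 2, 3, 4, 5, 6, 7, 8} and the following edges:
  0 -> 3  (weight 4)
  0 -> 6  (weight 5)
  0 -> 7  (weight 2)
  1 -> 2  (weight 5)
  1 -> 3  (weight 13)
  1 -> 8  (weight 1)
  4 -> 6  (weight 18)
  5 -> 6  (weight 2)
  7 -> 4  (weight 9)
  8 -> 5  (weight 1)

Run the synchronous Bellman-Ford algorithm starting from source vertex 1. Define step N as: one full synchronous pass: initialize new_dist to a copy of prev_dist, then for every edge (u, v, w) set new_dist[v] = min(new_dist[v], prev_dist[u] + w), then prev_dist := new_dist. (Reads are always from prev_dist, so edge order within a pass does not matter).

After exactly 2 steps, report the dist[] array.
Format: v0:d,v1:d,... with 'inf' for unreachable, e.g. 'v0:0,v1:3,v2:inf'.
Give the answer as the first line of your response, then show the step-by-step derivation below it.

v0:inf,v1:0,v2:5,v3:13,v4:inf,v5:2,v6:inf,v7:inf,v8:1

step 1: dist = v0:inf,v1:0,v2:5,v3:13,v4:inf,v5:inf,v6:inf,v7:inf,v8:1
step 2: dist = v0:inf,v1:0,v2:5,v3:13,v4:inf,v5:2,v6:inf,v7:inf,v8:1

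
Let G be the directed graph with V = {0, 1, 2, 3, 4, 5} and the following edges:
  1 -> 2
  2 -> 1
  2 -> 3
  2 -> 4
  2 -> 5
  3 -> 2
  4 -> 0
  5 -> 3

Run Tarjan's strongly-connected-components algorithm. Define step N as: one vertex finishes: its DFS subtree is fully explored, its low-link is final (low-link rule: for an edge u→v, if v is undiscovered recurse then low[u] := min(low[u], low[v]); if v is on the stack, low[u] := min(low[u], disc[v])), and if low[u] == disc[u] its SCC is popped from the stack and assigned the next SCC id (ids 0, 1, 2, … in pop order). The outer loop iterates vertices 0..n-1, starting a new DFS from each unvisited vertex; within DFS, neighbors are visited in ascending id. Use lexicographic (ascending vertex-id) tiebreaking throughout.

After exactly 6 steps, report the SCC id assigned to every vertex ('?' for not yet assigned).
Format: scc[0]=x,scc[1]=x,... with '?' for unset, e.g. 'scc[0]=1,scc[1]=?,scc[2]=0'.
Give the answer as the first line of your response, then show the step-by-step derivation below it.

scc[0]=0,scc[1]=2,scc[2]=2,scc[3]=2,scc[4]=1,scc[5]=2

step 1: low=(low[0]=0,low[1]=?,low[2]=?,low[3]=?,low[4]=?,low[5]=?); scc=(scc[0]=0,scc[1]=?,scc[2]=?,scc[3]=?,scc[4]=?,scc[5]=?)
step 2: low=(low[0]=0,low[1]=1,low[2]=1,low[3]=2,low[4]=?,low[5]=?); scc=(scc[0]=0,scc[1]=?,scc[2]=?,scc[3]=?,scc[4]=?,scc[5]=?)
step 3: low=(low[0]=0,low[1]=1,low[2]=1,low[3]=2,low[4]=4,low[5]=?); scc=(scc[0]=0,scc[1]=?,scc[2]=?,scc[3]=?,scc[4]=1,scc[5]=?)
step 4: low=(low[0]=0,low[1]=1,low[2]=1,low[3]=2,low[4]=4,low[5]=3); scc=(scc[0]=0,scc[1]=?,scc[2]=?,scc[3]=?,scc[4]=1,scc[5]=?)
step 5: low=(low[0]=0,low[1]=1,low[2]=1,low[3]=2,low[4]=4,low[5]=3); scc=(scc[0]=0,scc[1]=?,scc[2]=?,scc[3]=?,scc[4]=1,scc[5]=?)
step 6: low=(low[0]=0,low[1]=1,low[2]=1,low[3]=2,low[4]=4,low[5]=3); scc=(scc[0]=0,scc[1]=2,scc[2]=2,scc[3]=2,scc[4]=1,scc[5]=2)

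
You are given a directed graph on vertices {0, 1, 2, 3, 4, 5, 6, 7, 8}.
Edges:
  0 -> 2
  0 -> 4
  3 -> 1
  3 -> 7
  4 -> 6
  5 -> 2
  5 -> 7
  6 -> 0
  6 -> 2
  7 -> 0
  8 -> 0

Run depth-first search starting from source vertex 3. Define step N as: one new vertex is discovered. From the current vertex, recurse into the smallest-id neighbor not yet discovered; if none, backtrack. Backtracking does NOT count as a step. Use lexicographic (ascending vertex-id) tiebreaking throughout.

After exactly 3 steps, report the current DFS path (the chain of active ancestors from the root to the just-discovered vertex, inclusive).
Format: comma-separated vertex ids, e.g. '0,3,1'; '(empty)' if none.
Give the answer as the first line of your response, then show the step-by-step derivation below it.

3,7

step 1: discover 3; path=3; order=3
step 2: discover 1; path=3>1; order=3,1
step 3: discover 7; path=3>7; order=3,1,7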